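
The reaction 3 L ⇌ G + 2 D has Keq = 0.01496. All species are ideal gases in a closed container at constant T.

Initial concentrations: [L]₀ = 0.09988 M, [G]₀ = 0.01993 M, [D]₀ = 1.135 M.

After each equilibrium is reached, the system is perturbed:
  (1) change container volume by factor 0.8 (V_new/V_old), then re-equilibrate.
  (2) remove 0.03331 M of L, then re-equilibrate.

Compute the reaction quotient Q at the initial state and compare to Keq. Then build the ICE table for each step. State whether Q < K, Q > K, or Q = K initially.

Q₀ = 25.77 vs Keq = 0.01496 ⇒ Q>K, reverse
Step 1:
                    L           G           D
  I           0.09988     0.01993       1.135
  C           0.05964    -0.01988    -0.03976
  E            0.1595  5.0622e-05       1.095
  solve Keq expr → x = -0.01988; check Q = 0.01496
Then change container volume by factor 0.8 (V_new/V_old).
Step 2:
                    L           G           D
  I            0.1994  6.3278e-05       1.369
  C                 0           0           0
  E            0.1994  6.3278e-05       1.369
  solve Keq expr → x = 0; check Q = 0.01496
Then remove 0.03331 M of L.
Step 3:
                    L           G           D
  I            0.1661  6.3278e-05       1.369
  C        7.9962e-05 -2.6654e-05 -5.3308e-05
  E            0.1662  3.6624e-05       1.369
  solve Keq expr → x = -2.6654e-05; check Q = 0.01496

Q₀ = 25.77; Q > K (proceeds reverse)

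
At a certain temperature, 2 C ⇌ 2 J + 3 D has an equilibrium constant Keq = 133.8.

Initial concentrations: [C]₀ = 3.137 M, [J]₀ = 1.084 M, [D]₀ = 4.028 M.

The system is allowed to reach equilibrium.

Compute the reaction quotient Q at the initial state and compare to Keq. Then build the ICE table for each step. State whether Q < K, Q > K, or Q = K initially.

Q₀ = 7.804 vs Keq = 133.8 ⇒ Q<K, forward
Step 1:
                    C           J           D
  Initial       3.137       1.084       4.028
  Change      -0.9327      0.9327       1.399
  Equil         2.204       2.017       5.427
  solve Keq expr → x = 0.4664; check Q = 133.8

Q₀ = 7.804; Q < K (proceeds forward)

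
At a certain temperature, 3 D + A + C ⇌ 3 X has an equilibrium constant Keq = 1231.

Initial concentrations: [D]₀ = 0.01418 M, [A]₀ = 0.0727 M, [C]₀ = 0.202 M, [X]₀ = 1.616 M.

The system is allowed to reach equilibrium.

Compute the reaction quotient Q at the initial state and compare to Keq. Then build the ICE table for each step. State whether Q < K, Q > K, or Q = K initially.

Q₀ = 1.0079e+08 vs Keq = 1231 ⇒ Q>K, reverse
Step 1:
                   D          A          C          X
  init       0.01418     0.0727      0.202      1.616
  Δ           0.3092     0.1031     0.1031    -0.3092
  eq          0.3234     0.1758     0.3051      1.307
  solve Keq expr → x = -0.1031; check Q = 1231

Q₀ = 1.0079e+08; Q > K (proceeds reverse)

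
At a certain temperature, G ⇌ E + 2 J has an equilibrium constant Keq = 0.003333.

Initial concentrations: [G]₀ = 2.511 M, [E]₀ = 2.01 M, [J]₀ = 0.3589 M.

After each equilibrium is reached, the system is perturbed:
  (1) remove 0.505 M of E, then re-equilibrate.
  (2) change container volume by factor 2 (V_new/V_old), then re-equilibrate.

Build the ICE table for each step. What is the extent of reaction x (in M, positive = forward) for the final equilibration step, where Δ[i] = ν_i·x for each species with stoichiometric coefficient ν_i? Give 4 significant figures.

Q₀ = 0.1031 vs Keq = 0.003333 ⇒ Q>K, reverse
Step 1:
                    G           E           J
  init          2.511        2.01      0.3589
  Δ             0.145      -0.145       -0.29
  eq            2.656       1.865      0.0689
  solve Keq expr → x = -0.145; check Q = 0.003333
Then remove 0.505 M of E.
Step 2:
                    G           E           J
  init          2.656        1.36      0.0689
  Δ         -0.005763    0.005763     0.01153
  eq             2.65       1.366     0.08042
  solve Keq expr → x = 0.005763; check Q = 0.003333
Then change container volume by factor 2 (V_new/V_old).
Step 3:
                    G           E           J
  init          1.325      0.6829     0.04021
  Δ          -0.01926     0.01926     0.03852
  eq            1.306      0.7021     0.07873
  solve Keq expr → x = 0.01926; check Q = 0.003333

x = 0.01926 M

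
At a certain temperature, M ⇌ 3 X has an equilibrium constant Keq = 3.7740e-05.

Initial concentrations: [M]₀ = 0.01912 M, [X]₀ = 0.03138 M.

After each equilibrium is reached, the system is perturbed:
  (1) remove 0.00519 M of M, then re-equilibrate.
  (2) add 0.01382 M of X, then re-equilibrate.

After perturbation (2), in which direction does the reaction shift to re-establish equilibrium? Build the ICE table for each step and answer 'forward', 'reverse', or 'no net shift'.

Q₀ = 0.001616 vs Keq = 3.7740e-05 ⇒ Q>K, reverse
Step 1:
                   M          X
  I          0.01912    0.03138
  C         0.007137   -0.02141
  E          0.02626    0.00997
  solve Keq expr → x = -0.007137; check Q = 3.7740e-05
Then remove 0.00519 M of M.
Step 2:
                   M          X
  I          0.02107    0.00997
  C       2.2429e-04 -6.7288e-04
  E          0.02129   0.009297
  solve Keq expr → x = -2.2429e-04; check Q = 3.7740e-05
Then add 0.01382 M of X.
Step 3:
                   M          X
  I          0.02129    0.02312
  C         0.004406   -0.01322
  E           0.0257   0.009898
  solve Keq expr → x = -0.004406; check Q = 3.7740e-05

Direction: reverse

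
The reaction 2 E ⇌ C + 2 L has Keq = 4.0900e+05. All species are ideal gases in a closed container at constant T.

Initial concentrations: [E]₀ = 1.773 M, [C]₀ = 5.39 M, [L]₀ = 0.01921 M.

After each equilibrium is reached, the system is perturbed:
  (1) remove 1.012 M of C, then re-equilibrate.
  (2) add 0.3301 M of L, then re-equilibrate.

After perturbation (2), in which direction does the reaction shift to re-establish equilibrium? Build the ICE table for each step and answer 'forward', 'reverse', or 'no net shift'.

Direction: reverse

Q₀ = 6.3274e-04 vs Keq = 4.0900e+05 ⇒ Q<K, forward
Step 1:
                   E          C          L
  Initial      1.773       5.39    0.01921
  Change      -1.766      0.883      1.766
  Equil     0.006991      6.273      1.785
  solve Keq expr → x = 0.883; check Q = 4.0900e+05
Then remove 1.012 M of C.
Step 2:
                   E          C          L
  Initial   0.006991      5.261      1.785
  Change  -5.8646e-04 2.9323e-04 5.8646e-04
  Equil     0.006405      5.261      1.786
  solve Keq expr → x = 2.9323e-04; check Q = 4.0900e+05
Then add 0.3301 M of L.
Step 3:
                   E          C          L
  Initial   0.006405      5.261      2.116
  Change    0.001179 -5.8964e-04  -0.001179
  Equil     0.007584      5.261      2.115
  solve Keq expr → x = -5.8964e-04; check Q = 4.0900e+05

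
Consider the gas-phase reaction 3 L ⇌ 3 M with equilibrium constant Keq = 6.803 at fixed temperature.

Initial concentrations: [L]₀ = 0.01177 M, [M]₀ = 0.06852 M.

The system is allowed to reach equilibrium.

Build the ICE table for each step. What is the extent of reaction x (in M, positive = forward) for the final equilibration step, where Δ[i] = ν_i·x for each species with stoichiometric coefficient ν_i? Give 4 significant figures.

x = -0.005322 M

Q₀ = 197.3 vs Keq = 6.803 ⇒ Q>K, reverse
Step 1:
                    L           M
  init        0.01177     0.06852
  Δ           0.01597    -0.01597
  eq          0.02774     0.05255
  solve Keq expr → x = -0.005322; check Q = 6.803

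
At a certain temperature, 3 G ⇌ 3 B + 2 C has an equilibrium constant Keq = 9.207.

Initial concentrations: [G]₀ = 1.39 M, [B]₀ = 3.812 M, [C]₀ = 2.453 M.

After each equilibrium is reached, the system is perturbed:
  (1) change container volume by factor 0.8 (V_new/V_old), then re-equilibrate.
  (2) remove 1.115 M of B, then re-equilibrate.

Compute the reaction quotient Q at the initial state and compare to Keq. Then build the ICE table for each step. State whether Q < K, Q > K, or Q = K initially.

Q₀ = 124.1 vs Keq = 9.207 ⇒ Q>K, reverse
Step 1:
                    G           B           C
  Initial        1.39       3.812       2.453
  Change       0.8132     -0.8132     -0.5421
  Equil         2.203       2.999       1.911
  solve Keq expr → x = -0.2711; check Q = 9.207
Then change container volume by factor 0.8 (V_new/V_old).
Step 2:
                    G           B           C
  Initial       2.754       3.748       2.389
  Change       0.1823     -0.1823     -0.1215
  Equil         2.936       3.566       2.267
  solve Keq expr → x = -0.06077; check Q = 9.207
Then remove 1.115 M of B.
Step 3:
                    G           B           C
  Initial       2.936       2.451       2.267
  Change      -0.4035      0.4035       0.269
  Equil         2.533       2.855       2.536
  solve Keq expr → x = 0.1345; check Q = 9.207

Q₀ = 124.1; Q > K (proceeds reverse)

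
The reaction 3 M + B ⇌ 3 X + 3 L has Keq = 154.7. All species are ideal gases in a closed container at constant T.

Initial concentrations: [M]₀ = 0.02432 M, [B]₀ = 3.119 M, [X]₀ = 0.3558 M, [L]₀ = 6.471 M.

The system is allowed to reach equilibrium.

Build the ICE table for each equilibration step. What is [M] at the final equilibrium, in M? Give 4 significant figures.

[M]_eq = 0.1692 M

Q₀ = 2.7204e+05 vs Keq = 154.7 ⇒ Q>K, reverse
Step 1:
                    M           B           X           L
  Initial     0.02432       3.119      0.3558       6.471
  Change       0.1449      0.0483     -0.1449     -0.1449
  Equil        0.1692       3.167      0.2109       6.326
  solve Keq expr → x = -0.0483; check Q = 154.7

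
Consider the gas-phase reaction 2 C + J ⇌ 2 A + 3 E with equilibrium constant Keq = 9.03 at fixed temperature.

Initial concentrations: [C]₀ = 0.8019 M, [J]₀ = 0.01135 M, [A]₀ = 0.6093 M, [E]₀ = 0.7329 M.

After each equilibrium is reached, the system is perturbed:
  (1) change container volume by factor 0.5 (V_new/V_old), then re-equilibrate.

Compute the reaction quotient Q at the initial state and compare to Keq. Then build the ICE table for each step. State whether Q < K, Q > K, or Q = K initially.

Q₀ = 20.02 vs Keq = 9.03 ⇒ Q>K, reverse
Step 1:
                   C          J          A          E
  I           0.8019    0.01135     0.6093     0.7329
  C          0.01788    0.00894   -0.01788   -0.02682
  E           0.8198    0.02029     0.5914     0.7061
  solve Keq expr → x = -0.00894; check Q = 9.03
Then change container volume by factor 0.5 (V_new/V_old).
Step 2:
                   C          J          A          E
  I             1.64    0.04058      1.183      1.412
  C          0.09599      0.048   -0.09599     -0.144
  E            1.736    0.08858      1.087      1.268
  solve Keq expr → x = -0.048; check Q = 9.03

Q₀ = 20.02; Q > K (proceeds reverse)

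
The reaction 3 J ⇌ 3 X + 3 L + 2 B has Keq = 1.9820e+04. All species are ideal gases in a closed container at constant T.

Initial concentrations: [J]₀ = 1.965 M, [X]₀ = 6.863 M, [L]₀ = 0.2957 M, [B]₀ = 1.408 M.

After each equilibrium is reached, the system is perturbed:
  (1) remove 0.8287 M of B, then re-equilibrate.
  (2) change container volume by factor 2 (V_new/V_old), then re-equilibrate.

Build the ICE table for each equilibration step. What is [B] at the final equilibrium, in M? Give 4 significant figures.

[B]_eq = 0.8511 M

Q₀ = 2.184 vs Keq = 1.9820e+04 ⇒ Q<K, forward
Step 1:
                    J           X           L           B
  I             1.965       6.863      0.2957       1.408
  C            -1.205       1.205       1.205      0.8036
  E            0.7596       8.068       1.501       2.212
  solve Keq expr → x = 0.4018; check Q = 1.9820e+04
Then remove 0.8287 M of B.
Step 2:
                    J           X           L           B
  I            0.7596       8.068       1.501       1.383
  C           -0.1246      0.1246      0.1246     0.08305
  E            0.6351       8.193       1.626       1.466
  solve Keq expr → x = 0.04152; check Q = 1.9820e+04
Then change container volume by factor 2 (V_new/V_old).
Step 3:
                    J           X           L           B
  I            0.3175       4.096      0.8128       0.733
  C           -0.1771      0.1771      0.1771      0.1181
  E            0.1404       4.274        0.99      0.8511
  solve Keq expr → x = 0.05905; check Q = 1.9820e+04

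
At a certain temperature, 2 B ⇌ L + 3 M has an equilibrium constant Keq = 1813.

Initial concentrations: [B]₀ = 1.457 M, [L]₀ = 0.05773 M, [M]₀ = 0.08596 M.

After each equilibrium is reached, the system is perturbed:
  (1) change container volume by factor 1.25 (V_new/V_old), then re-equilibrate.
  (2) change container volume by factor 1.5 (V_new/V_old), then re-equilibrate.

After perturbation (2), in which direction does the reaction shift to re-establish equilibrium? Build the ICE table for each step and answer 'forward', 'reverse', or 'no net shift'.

Direction: forward

Q₀ = 1.7273e-05 vs Keq = 1813 ⇒ Q<K, forward
Step 1:
                   B          L          M
  I            1.457    0.05773    0.08596
  C           -1.392     0.6958      2.088
  E          0.06533     0.7536      2.173
  solve Keq expr → x = 0.6958; check Q = 1813
Then change container volume by factor 1.25 (V_new/V_old).
Step 2:
                   B          L          M
  I          0.05226     0.6029      1.739
  C        -0.009753   0.004876    0.01463
  E          0.04251     0.6077      1.753
  solve Keq expr → x = 0.004876; check Q = 1813
Then change container volume by factor 1.5 (V_new/V_old).
Step 3:
                   B          L          M
  I          0.02834     0.4052      1.169
  C        -0.009011   0.004506    0.01352
  E          0.01933     0.4097      1.182
  solve Keq expr → x = 0.004506; check Q = 1813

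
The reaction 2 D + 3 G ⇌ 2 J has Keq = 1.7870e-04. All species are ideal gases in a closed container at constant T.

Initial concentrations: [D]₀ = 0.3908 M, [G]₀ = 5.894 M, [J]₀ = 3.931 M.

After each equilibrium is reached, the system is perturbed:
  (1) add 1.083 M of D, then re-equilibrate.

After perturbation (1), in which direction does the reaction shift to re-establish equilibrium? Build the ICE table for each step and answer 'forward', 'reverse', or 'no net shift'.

Q₀ = 0.4942 vs Keq = 1.7870e-04 ⇒ Q>K, reverse
Step 1:
                   D          G          J
  Initial     0.3908      5.894      3.931
  Change       2.662      3.993     -2.662
  Equil        3.053      9.887      1.269
  solve Keq expr → x = -1.331; check Q = 1.7870e-04
Then add 1.083 M of D.
Step 2:
                   D          G          J
  Initial      4.136      9.887      1.269
  Change      -0.253    -0.3794      0.253
  Equil        3.883      9.508      1.522
  solve Keq expr → x = 0.1265; check Q = 1.7870e-04

Direction: forward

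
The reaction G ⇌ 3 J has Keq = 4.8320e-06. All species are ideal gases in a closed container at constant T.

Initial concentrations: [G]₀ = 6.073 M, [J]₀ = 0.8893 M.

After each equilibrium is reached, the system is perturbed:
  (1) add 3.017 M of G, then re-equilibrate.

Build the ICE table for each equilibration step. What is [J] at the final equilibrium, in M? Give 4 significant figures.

[J]_eq = 0.03565 M

Q₀ = 0.1158 vs Keq = 4.8320e-06 ⇒ Q>K, reverse
Step 1:
                   G          J
  I            6.073     0.8893
  C            0.286     -0.858
  E            6.359    0.03132
  solve Keq expr → x = -0.286; check Q = 4.8320e-06
Then add 3.017 M of G.
Step 2:
                   G          J
  I            9.376    0.03132
  C        -0.001442   0.004326
  E            9.375    0.03565
  solve Keq expr → x = 0.001442; check Q = 4.8320e-06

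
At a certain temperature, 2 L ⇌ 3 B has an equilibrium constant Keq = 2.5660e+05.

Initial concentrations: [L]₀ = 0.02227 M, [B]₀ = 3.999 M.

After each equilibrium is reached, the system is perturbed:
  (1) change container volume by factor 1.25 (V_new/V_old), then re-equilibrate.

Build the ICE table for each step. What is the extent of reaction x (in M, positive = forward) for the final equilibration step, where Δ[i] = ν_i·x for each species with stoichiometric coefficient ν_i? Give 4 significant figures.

Q₀ = 1.2895e+05 vs Keq = 2.5660e+05 ⇒ Q<K, forward
Step 1:
                    L           B
  init        0.02227       3.999
  Δ         -0.006426    0.009639
  eq          0.01584       4.009
  solve Keq expr → x = 0.003213; check Q = 2.5660e+05
Then change container volume by factor 1.25 (V_new/V_old).
Step 2:
                    L           B
  init        0.01268       3.207
  Δ         -0.001328    0.001991
  eq          0.01135       3.209
  solve Keq expr → x = 6.6380e-04; check Q = 2.5660e+05

x = 6.6380e-04 M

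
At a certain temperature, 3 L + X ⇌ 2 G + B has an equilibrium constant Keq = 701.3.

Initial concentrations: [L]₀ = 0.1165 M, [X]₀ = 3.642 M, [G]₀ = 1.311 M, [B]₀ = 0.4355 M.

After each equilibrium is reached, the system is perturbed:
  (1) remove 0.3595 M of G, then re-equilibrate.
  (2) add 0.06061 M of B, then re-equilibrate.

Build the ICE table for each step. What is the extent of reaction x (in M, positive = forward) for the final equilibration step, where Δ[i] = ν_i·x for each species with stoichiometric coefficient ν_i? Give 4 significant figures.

x = -7.6374e-04 M

Q₀ = 130 vs Keq = 701.3 ⇒ Q<K, forward
Step 1:
                   L          X          G          B
  I           0.1165      3.642      1.311     0.4355
  C         -0.04808   -0.01603    0.03205    0.01603
  E          0.06842      3.626      1.343     0.4515
  solve Keq expr → x = 0.01603; check Q = 701.3
Then remove 0.3595 M of G.
Step 2:
                   L          X          G          B
  I          0.06842      3.626     0.9836     0.4515
  C         -0.01233  -0.004111   0.008221   0.004111
  E          0.05609      3.622     0.9918     0.4556
  solve Keq expr → x = 0.004111; check Q = 701.3
Then add 0.06061 M of B.
Step 3:
                   L          X          G          B
  I          0.05609      3.622     0.9918     0.5162
  C         0.002291 7.6374e-04  -0.001527 -7.6374e-04
  E          0.05838      3.623     0.9902     0.5155
  solve Keq expr → x = -7.6374e-04; check Q = 701.3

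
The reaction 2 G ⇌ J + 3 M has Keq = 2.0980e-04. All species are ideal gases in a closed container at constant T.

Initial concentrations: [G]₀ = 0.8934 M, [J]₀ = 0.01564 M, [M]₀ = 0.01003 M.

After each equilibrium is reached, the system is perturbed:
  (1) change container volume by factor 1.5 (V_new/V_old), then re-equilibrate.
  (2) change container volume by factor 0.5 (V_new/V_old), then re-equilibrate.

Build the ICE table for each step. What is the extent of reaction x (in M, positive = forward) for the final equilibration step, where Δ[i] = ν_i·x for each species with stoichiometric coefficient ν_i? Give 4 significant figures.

Q₀ = 1.9772e-08 vs Keq = 2.0980e-04 ⇒ Q<K, forward
Step 1:
                   G          J          M
  init        0.8934    0.01564    0.01003
  Δ         -0.08278    0.04139     0.1242
  eq          0.8106    0.05703     0.1342
  solve Keq expr → x = 0.04139; check Q = 2.0980e-04
Then change container volume by factor 1.5 (V_new/V_old).
Step 2:
                   G          J          M
  init        0.5404    0.03802    0.08947
  Δ         -0.01323   0.006615    0.01984
  eq          0.5272    0.04464     0.1093
  solve Keq expr → x = 0.006615; check Q = 2.0980e-04
Then change container volume by factor 0.5 (V_new/V_old).
Step 3:
                   G          J          M
  init         1.054    0.08927     0.2186
  Δ          0.04253   -0.02127    -0.0638
  eq           1.097    0.06801     0.1548
  solve Keq expr → x = -0.02127; check Q = 2.0980e-04

x = -0.02127 M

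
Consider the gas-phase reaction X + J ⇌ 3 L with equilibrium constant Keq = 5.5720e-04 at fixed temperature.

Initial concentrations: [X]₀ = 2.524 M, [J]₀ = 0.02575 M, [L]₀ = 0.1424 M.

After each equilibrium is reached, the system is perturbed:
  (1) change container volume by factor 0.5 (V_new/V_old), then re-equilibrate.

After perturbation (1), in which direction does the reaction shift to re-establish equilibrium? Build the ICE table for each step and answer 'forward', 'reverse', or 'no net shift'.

Direction: reverse

Q₀ = 0.04443 vs Keq = 5.5720e-04 ⇒ Q>K, reverse
Step 1:
                   X          J          L
  Initial      2.524    0.02575     0.1424
  Change     0.03289    0.03289   -0.09868
  Equil        2.557    0.05864    0.04372
  solve Keq expr → x = -0.03289; check Q = 5.5720e-04
Then change container volume by factor 0.5 (V_new/V_old).
Step 2:
                   X          J          L
  Initial      5.114     0.1173    0.08743
  Change    0.005639   0.005639   -0.01692
  Equil        5.119     0.1229    0.07052
  solve Keq expr → x = -0.005639; check Q = 5.5720e-04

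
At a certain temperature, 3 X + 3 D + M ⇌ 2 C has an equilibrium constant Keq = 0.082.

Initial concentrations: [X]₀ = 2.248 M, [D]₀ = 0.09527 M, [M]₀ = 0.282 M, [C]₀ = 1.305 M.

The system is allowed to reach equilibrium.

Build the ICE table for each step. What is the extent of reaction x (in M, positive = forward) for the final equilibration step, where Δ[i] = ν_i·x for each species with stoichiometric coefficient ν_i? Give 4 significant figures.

x = -0.2456 M

Q₀ = 614.8 vs Keq = 0.082 ⇒ Q>K, reverse
Step 1:
                  X         D         M         C
  I           2.248   0.09527     0.282     1.305
  C          0.7367    0.7367    0.2456   -0.4911
  E           2.985     0.832    0.5276    0.8139
  solve Keq expr → x = -0.2456; check Q = 0.082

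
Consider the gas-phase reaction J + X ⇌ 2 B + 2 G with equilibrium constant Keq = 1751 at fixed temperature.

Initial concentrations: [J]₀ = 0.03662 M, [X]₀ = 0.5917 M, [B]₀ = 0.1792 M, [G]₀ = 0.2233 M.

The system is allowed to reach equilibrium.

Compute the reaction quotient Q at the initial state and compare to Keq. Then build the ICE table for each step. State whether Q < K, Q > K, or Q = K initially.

Q₀ = 0.0739 vs Keq = 1751 ⇒ Q<K, forward
Step 1:
                    J           X           B           G
  Initial     0.03662      0.5917      0.1792      0.2233
  Change     -0.03661    -0.03661     0.07323     0.07323
  Equil    5.7645e-06      0.5551      0.2524      0.2965
  solve Keq expr → x = 0.03661; check Q = 1751

Q₀ = 0.0739; Q < K (proceeds forward)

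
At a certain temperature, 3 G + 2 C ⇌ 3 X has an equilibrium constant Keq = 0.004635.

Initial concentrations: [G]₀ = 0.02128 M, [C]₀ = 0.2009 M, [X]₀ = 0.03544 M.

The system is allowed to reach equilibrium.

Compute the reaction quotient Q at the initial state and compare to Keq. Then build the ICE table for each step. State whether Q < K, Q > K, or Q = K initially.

Q₀ = 114.4 vs Keq = 0.004635 ⇒ Q>K, reverse
Step 1:
                   G          C          X
  I          0.02128     0.2009    0.03544
  C          0.03217    0.02145   -0.03217
  E          0.05345     0.2223   0.003271
  solve Keq expr → x = -0.01072; check Q = 0.004635

Q₀ = 114.4; Q > K (proceeds reverse)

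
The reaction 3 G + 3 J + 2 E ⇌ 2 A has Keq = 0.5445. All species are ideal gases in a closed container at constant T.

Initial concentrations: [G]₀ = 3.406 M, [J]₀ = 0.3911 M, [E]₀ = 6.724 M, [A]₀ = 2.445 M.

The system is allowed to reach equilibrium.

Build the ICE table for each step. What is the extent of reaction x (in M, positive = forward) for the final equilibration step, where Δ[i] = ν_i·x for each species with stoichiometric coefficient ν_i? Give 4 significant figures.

x = 0.0627 M

Q₀ = 0.05594 vs Keq = 0.5445 ⇒ Q<K, forward
Step 1:
                    G           J           E           A
  Initial       3.406      0.3911       6.724       2.445
  Change      -0.1881     -0.1881     -0.1254      0.1254
  Equil         3.218       0.203       6.599        2.57
  solve Keq expr → x = 0.0627; check Q = 0.5445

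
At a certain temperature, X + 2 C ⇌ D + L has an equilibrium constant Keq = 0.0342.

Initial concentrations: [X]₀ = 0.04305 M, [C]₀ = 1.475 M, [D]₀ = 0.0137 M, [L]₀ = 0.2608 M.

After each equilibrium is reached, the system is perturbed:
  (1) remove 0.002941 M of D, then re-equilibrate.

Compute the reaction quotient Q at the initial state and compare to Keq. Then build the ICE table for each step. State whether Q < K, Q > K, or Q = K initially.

Q₀ = 0.03815 vs Keq = 0.0342 ⇒ Q>K, reverse
Step 1:
                    X           C           D           L
  init        0.04305       1.475      0.0137      0.2608
  Δ          0.001036    0.002073   -0.001036   -0.001036
  eq          0.04409       1.477     0.01266      0.2598
  solve Keq expr → x = -0.001036; check Q = 0.0342
Then remove 0.002941 M of D.
Step 2:
                    X           C           D           L
  init        0.04409       1.477    0.009723      0.2598
  Δ         -0.002154   -0.004307    0.002154    0.002154
  eq          0.04193       1.473     0.01188      0.2619
  solve Keq expr → x = 0.002154; check Q = 0.0342

Q₀ = 0.03815; Q > K (proceeds reverse)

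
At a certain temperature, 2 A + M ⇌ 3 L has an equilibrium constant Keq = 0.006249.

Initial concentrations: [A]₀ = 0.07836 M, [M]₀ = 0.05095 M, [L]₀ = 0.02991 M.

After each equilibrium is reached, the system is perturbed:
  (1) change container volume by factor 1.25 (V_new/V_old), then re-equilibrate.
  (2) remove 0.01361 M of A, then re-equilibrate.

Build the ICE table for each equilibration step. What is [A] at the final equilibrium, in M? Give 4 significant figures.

[A]_eq = 0.05843 M

Q₀ = 0.08553 vs Keq = 0.006249 ⇒ Q>K, reverse
Step 1:
                  A         M         L
  Initial   0.07836   0.05095   0.02991
  Change    0.01057  0.005284  -0.01585
  Equil     0.08893   0.05623   0.01406
  solve Keq expr → x = -0.005284; check Q = 0.006249
Then change container volume by factor 1.25 (V_new/V_old).
Step 2:
                  A         M         L
  Initial   0.07114   0.04499   0.01125
  Change          0         0         0
  Equil     0.07114   0.04499   0.01125
  solve Keq expr → x = 0; check Q = 0.006249
Then remove 0.01361 M of A.
Step 3:
                  A         M         L
  Initial   0.05753   0.04499   0.01125
  Change  9.0016e-04 4.5008e-04  -0.00135
  Equil     0.05843   0.04544  0.009897
  solve Keq expr → x = -4.5008e-04; check Q = 0.006249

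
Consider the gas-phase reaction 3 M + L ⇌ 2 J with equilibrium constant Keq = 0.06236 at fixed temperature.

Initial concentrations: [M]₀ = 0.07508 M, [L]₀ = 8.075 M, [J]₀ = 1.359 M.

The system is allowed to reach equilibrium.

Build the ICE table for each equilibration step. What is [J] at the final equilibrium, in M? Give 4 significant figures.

[J]_eq = 0.7351 M

Q₀ = 540.4 vs Keq = 0.06236 ⇒ Q>K, reverse
Step 1:
                  M         L         J
  I         0.07508     8.075     1.359
  C          0.9359     0.312   -0.6239
  E           1.011     8.387    0.7351
  solve Keq expr → x = -0.312; check Q = 0.06236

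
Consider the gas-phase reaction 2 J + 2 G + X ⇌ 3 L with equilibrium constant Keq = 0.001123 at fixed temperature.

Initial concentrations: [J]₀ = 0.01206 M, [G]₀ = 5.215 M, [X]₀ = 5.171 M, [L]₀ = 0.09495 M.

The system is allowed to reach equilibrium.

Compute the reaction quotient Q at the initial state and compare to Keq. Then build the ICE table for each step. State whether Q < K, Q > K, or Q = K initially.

Q₀ = 0.04185; Q > K (proceeds reverse)

Q₀ = 0.04185 vs Keq = 0.001123 ⇒ Q>K, reverse
Step 1:
                   J          G          X          L
  Initial    0.01206      5.215      5.171    0.09495
  Change     0.02389    0.02389    0.01195   -0.03584
  Equil      0.03595      5.239      5.183    0.05911
  solve Keq expr → x = -0.01195; check Q = 0.001123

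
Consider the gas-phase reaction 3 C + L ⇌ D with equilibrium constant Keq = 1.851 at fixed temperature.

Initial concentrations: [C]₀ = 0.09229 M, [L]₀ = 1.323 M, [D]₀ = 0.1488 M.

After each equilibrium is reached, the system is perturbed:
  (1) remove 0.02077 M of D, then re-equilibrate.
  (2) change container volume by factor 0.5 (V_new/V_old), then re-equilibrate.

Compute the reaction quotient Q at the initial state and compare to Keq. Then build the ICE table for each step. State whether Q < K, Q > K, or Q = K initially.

Q₀ = 143.1; Q > K (proceeds reverse)

Q₀ = 143.1 vs Keq = 1.851 ⇒ Q>K, reverse
Step 1:
                    C           L           D
  I           0.09229       1.323      0.1488
  C             0.217     0.07235    -0.07235
  E            0.3093       1.395     0.07645
  solve Keq expr → x = -0.07235; check Q = 1.851
Then remove 0.02077 M of D.
Step 2:
                    C           L           D
  I            0.3093       1.395     0.05568
  C          -0.01991   -0.006638    0.006638
  E            0.2894       1.389     0.06232
  solve Keq expr → x = 0.006638; check Q = 1.851
Then change container volume by factor 0.5 (V_new/V_old).
Step 3:
                    C           L           D
  I            0.5788       2.777      0.1246
  C           -0.2351    -0.07835     0.07835
  E            0.3438       2.699       0.203
  solve Keq expr → x = 0.07835; check Q = 1.851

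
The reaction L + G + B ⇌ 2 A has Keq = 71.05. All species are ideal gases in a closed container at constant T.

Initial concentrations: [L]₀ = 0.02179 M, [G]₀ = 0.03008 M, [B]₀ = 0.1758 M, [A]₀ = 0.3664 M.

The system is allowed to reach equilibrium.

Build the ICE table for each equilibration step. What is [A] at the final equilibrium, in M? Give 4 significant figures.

Q₀ = 1165 vs Keq = 71.05 ⇒ Q>K, reverse
Step 1:
                  L         G         B         A
  Initial   0.02179   0.03008    0.1758    0.3664
  Change    0.04438   0.04438   0.04438  -0.08876
  Equil     0.06617   0.07446    0.2202    0.2776
  solve Keq expr → x = -0.04438; check Q = 71.05

[A]_eq = 0.2776 M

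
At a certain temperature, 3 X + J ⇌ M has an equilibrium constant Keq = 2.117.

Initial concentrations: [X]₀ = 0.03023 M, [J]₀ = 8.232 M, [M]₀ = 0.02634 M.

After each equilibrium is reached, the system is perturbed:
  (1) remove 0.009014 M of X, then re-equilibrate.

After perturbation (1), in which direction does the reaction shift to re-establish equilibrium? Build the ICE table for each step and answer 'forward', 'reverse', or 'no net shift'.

Q₀ = 115.8 vs Keq = 2.117 ⇒ Q>K, reverse
Step 1:
                   X          J          M
  I          0.03023      8.232    0.02634
  C          0.05097    0.01699   -0.01699
  E           0.0812      8.249    0.00935
  solve Keq expr → x = -0.01699; check Q = 2.117
Then remove 0.009014 M of X.
Step 2:
                   X          J          M
  I          0.07219      8.249    0.00935
  C         0.004458   0.001486  -0.001486
  E          0.07664       8.25   0.007864
  solve Keq expr → x = -0.001486; check Q = 2.117

Direction: reverse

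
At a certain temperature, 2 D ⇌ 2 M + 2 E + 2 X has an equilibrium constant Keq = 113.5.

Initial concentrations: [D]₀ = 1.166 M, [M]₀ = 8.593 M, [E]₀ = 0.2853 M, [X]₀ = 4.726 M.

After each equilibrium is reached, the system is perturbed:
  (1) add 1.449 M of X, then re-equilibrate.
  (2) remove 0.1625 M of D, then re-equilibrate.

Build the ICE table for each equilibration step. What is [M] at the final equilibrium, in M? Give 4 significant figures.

Q₀ = 98.74 vs Keq = 113.5 ⇒ Q<K, forward
Step 1:
                    D           M           E           X
  Initial       1.166       8.593      0.2853       4.726
  Change     -0.01513     0.01513     0.01513     0.01513
  Equil         1.151       8.608      0.3004       4.741
  solve Keq expr → x = 0.007563; check Q = 113.5
Then add 1.449 M of X.
Step 2:
                    D           M           E           X
  Initial       1.151       8.608      0.3004        6.19
  Change      0.05547    -0.05547    -0.05547    -0.05547
  Equil         1.206       8.553       0.245       6.135
  solve Keq expr → x = -0.02774; check Q = 113.5
Then remove 0.1625 M of D.
Step 3:
                    D           M           E           X
  Initial       1.044       8.553       0.245       6.135
  Change       0.0261     -0.0261     -0.0261     -0.0261
  Equil          1.07       8.527      0.2189       6.109
  solve Keq expr → x = -0.01305; check Q = 113.5

[M]_eq = 8.527 M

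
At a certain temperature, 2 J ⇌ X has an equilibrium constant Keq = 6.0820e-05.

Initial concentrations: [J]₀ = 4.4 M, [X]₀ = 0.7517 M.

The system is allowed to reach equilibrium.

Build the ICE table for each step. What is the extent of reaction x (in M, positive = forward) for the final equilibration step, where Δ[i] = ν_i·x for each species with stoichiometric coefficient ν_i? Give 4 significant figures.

Q₀ = 0.03883 vs Keq = 6.0820e-05 ⇒ Q>K, reverse
Step 1:
                  J         X
  init          4.4    0.7517
  Δ           1.499   -0.7496
  eq          5.899  0.002117
  solve Keq expr → x = -0.7496; check Q = 6.0820e-05

x = -0.7496 M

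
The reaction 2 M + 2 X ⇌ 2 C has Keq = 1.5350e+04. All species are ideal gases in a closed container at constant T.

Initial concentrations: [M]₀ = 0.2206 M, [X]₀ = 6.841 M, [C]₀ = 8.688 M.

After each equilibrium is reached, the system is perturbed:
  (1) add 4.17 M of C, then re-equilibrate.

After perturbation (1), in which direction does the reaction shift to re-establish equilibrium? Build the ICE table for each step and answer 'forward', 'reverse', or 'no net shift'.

Q₀ = 33.14 vs Keq = 1.5350e+04 ⇒ Q<K, forward
Step 1:
                   M          X          C
  Initial     0.2206      6.841      8.688
  Change     -0.2098    -0.2098     0.2098
  Equil      0.01083      6.631      8.898
  solve Keq expr → x = 0.1049; check Q = 1.5350e+04
Then add 4.17 M of C.
Step 2:
                   M          X          C
  Initial    0.01083      6.631      13.07
  Change    0.005057   0.005057  -0.005057
  Equil      0.01589      6.636      13.06
  solve Keq expr → x = -0.002529; check Q = 1.5350e+04

Direction: reverse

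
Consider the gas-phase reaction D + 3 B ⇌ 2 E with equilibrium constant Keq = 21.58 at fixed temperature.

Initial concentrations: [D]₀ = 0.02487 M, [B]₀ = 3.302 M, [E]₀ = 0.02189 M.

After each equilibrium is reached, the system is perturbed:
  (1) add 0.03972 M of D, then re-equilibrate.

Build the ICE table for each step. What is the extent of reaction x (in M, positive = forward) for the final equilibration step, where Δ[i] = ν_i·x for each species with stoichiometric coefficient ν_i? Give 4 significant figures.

x = 0.03969 M

Q₀ = 5.3516e-04 vs Keq = 21.58 ⇒ Q<K, forward
Step 1:
                  D         B         E
  Initial   0.02487     3.302   0.02189
  Change   -0.02486  -0.07459   0.04973
  Equil   7.0698e-06     3.227   0.07162
  solve Keq expr → x = 0.02486; check Q = 21.58
Then add 0.03972 M of D.
Step 2:
                  D         B         E
  Initial   0.03973     3.227   0.07162
  Change   -0.03969   -0.1191   0.07938
  Equil   3.5182e-05     3.108     0.151
  solve Keq expr → x = 0.03969; check Q = 21.58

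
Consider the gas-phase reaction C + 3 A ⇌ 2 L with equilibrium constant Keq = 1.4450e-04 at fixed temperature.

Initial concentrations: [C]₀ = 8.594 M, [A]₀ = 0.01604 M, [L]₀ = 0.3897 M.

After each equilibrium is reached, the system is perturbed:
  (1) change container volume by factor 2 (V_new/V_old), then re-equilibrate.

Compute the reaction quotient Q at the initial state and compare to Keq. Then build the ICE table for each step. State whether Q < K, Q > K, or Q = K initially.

Q₀ = 4282 vs Keq = 1.4450e-04 ⇒ Q>K, reverse
Step 1:
                  C         A         L
  Initial     8.594   0.01604    0.3897
  Change      0.187    0.5611   -0.3741
  Equil       8.781    0.5772   0.01562
  solve Keq expr → x = -0.187; check Q = 1.4450e-04
Then change container volume by factor 2 (V_new/V_old).
Step 2:
                  C         A         L
  Initial     4.391    0.2886  0.007809
  Change   0.001894  0.005682 -0.003788
  Equil       4.392    0.2943  0.004022
  solve Keq expr → x = -0.001894; check Q = 1.4450e-04

Q₀ = 4282; Q > K (proceeds reverse)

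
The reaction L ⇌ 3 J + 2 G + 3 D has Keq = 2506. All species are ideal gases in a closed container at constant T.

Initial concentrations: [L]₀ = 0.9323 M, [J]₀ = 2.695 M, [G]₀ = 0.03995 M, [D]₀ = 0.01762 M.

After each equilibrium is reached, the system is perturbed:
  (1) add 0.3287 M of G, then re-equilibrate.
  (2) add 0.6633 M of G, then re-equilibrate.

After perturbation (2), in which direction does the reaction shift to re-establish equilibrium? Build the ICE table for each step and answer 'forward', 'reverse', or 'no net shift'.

Q₀ = 1.8330e-07 vs Keq = 2506 ⇒ Q<K, forward
Step 1:
                  L         J         G         D
  Initial    0.9323     2.695   0.03995   0.01762
  Change    -0.5995     1.798     1.199     1.798
  Equil      0.3328     4.493     1.239     1.816
  solve Keq expr → x = 0.5995; check Q = 2506
Then add 0.3287 M of G.
Step 2:
                  L         J         G         D
  Initial    0.3328     4.493     1.568     1.816
  Change    0.03734    -0.112  -0.07467    -0.112
  Equil      0.3702     4.381     1.493     1.704
  solve Keq expr → x = -0.03734; check Q = 2506
Then add 0.6633 M of G.
Step 3:
                  L         J         G         D
  Initial    0.3702     4.381     2.156     1.704
  Change    0.06079   -0.1824   -0.1216   -0.1824
  Equil      0.4309     4.199     2.035     1.522
  solve Keq expr → x = -0.06079; check Q = 2506

Direction: reverse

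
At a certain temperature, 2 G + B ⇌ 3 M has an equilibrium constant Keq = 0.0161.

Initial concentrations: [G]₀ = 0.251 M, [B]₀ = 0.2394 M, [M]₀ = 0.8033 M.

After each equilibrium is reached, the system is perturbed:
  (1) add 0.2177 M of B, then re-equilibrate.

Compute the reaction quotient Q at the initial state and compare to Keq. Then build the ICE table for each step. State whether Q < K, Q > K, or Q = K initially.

Q₀ = 34.37; Q > K (proceeds reverse)

Q₀ = 34.37 vs Keq = 0.0161 ⇒ Q>K, reverse
Step 1:
                   G          B          M
  I            0.251     0.2394     0.8033
  C           0.4347     0.2174    -0.6521
  E           0.6857     0.4568     0.1512
  solve Keq expr → x = -0.2174; check Q = 0.0161
Then add 0.2177 M of B.
Step 2:
                   G          B          M
  I           0.6857     0.6745     0.1512
  C         -0.01227  -0.006134     0.0184
  E           0.6735     0.6683     0.1696
  solve Keq expr → x = 0.006134; check Q = 0.0161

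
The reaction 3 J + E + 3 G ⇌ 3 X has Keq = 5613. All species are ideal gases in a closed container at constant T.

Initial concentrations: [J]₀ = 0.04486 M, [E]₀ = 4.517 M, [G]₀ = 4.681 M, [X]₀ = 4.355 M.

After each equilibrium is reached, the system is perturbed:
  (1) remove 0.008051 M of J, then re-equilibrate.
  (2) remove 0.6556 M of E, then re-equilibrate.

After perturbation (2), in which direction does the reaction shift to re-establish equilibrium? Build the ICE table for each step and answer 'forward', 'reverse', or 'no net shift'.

Q₀ = 1975 vs Keq = 5613 ⇒ Q<K, forward
Step 1:
                    J           E           G           X
  I           0.04486       4.517       4.681       4.355
  C            -0.013   -0.004333      -0.013       0.013
  E           0.03186       4.513       4.668       4.368
  solve Keq expr → x = 0.004333; check Q = 5613
Then remove 0.008051 M of J.
Step 2:
                    J           E           G           X
  I           0.02381       4.513       4.668       4.368
  C          0.007933    0.002644    0.007933   -0.007933
  E           0.03174       4.515       4.676        4.36
  solve Keq expr → x = -0.002644; check Q = 5613
Then remove 0.6556 M of E.
Step 3:
                    J           E           G           X
  I           0.03174        3.86       4.676        4.36
  C          0.001678  5.5924e-04    0.001678   -0.001678
  E           0.03342        3.86       4.678       4.358
  solve Keq expr → x = -5.5924e-04; check Q = 5613

Direction: reverse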